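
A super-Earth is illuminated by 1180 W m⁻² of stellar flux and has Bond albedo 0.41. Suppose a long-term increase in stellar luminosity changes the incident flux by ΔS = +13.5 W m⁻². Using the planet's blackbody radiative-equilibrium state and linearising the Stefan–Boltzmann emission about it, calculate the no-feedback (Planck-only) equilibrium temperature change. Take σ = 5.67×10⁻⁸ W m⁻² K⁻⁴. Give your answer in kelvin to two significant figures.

The baseline emission temperature is T_e = 235.4 K.
Only a fraction (1−α) is absorbed and it's spread over 4πR², so ΔF = (1−α)ΔS/4 = 1.991 W m⁻².
Linearising σT⁴ gives d(σT⁴)/dT = 4σT_e³ = 2.958 W m⁻² per K.
Hence the no-feedback warming is ΔF/(4σT_e³) = 0.673 K.

0.67 K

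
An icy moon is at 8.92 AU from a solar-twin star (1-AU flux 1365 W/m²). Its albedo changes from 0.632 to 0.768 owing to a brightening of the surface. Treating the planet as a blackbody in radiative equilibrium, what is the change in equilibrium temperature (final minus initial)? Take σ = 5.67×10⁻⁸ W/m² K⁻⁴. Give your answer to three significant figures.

-7.91 kelvin

Flux at the orbit: S = 1365/(8.92)² = 17.16 W/m².
Initial: T₁ = [S(1−0.632)/(4σ)]^(1/4) = 72.64 K.
Final:   T₂ = [S(1−0.768)/(4σ)]^(1/4) = 64.72 K.
Change: 64.72 − 72.64 = -7.913 K.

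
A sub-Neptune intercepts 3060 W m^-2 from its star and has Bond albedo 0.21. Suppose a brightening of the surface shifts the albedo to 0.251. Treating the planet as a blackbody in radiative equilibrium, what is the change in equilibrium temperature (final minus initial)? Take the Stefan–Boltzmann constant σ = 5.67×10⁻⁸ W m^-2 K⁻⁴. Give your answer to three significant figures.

-4.25 kelvin

Before: T₁ = [3060·0.79/(4σ)]^(1/4) = 321.3 K.
Final:   T₂ = [S(1−0.251)/(4σ)]^(1/4) = 317.1 K.
ΔT = T₂ − T₁ = -4.253 K.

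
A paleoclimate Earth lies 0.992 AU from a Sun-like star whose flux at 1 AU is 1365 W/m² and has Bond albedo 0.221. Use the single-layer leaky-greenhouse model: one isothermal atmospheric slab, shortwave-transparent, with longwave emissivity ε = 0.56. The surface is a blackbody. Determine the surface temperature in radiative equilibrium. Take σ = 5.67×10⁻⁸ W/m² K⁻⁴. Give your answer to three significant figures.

Flux at the orbit: S = 1365/(0.992)² = 1387 W/m².
Effective emission temperature (TOA balance): σT_e⁴ = S(1−α)/4 = 270.1 W/m² → T_e = 262.7 K.
The surface balance (absorbed SW + ε·downward IR = σT_s⁴) with T_a⁴ = T_s⁴/2 reduces to T_s = T_e·[2/(2−ε)]^¼ = 285.2 K.

285 kelvin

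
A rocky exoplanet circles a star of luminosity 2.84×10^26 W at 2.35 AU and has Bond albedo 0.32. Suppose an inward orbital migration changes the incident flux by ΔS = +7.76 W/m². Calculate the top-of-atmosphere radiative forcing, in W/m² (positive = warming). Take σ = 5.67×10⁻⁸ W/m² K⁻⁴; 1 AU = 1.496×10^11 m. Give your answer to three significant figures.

1.32 W/m²

Orbital distance: d = 2.35 AU = 3.516×10^11 m.
S = L/(4πd²) = 182.9 W/m².
Only a fraction (1−α) is absorbed and it's spread over 4πR², so ΔF = (1−α)ΔS/4 = 1.319 W/m².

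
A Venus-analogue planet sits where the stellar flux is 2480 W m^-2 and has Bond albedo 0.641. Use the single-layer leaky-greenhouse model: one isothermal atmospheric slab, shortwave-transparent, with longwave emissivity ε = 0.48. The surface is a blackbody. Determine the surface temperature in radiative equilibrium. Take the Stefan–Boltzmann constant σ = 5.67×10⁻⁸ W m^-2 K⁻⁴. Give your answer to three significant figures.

The planet radiates to space at T_e = [S(1−α)/(4σ)]^(1/4) = 250.3 K.
For a single slab of emissivity ε, T_s⁴ = 2T_e⁴/(2−ε); thus T_s = 250.3·(1.316)^(1/4) = 268.1 K.

268 kelvin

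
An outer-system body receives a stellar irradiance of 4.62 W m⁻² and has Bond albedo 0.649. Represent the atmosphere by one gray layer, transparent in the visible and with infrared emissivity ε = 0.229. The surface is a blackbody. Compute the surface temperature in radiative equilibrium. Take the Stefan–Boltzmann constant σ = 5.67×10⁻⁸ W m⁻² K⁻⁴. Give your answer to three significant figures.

The planet radiates to space at T_e = [S(1−α)/(4σ)]^(1/4) = 51.71 K.
Surface balance with a leaky layer gives σT_s⁴ = σT_e⁴·2/(2−ε), so T_s = T_e·[2/(2−0.229)]^(1/4) = 53.31 K.

53.3 K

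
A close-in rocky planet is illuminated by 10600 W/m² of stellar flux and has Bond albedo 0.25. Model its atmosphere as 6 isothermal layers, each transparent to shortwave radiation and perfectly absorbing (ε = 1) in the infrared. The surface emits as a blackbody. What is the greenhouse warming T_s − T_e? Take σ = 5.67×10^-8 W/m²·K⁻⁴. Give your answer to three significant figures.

271 K

OLR = S(1−α)/4 = 1988 W/m²; the top layer radiates at T_e = 432.7 K.
Surface: T_s = (7)^¼·T_e = 703.8 K.
So the greenhouse effect raises the surface by 703.8 − 432.7 = 271.1 K.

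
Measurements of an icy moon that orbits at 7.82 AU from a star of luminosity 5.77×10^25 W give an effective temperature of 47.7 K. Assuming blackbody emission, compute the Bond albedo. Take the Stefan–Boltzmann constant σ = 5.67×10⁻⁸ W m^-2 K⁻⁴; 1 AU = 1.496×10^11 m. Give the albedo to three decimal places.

d = 7.82 × 1.496×10^11 m = 1.170×10^12 m.
Flux at the orbit: S = L/(4πd²) = 5.77×10^25/(4π·(1.17×10^12)²) = 3.355 W m^-2.
Energy balance: S(1−α)/4 = σT⁴, so 1−α = 4σT⁴/S.
4σT⁴ = 4·5.67×10⁻⁸·(47.7)⁴ = 1.174 W m^-2.
Hence α = 1 − 1.174/3.355 = 0.6500.

0.650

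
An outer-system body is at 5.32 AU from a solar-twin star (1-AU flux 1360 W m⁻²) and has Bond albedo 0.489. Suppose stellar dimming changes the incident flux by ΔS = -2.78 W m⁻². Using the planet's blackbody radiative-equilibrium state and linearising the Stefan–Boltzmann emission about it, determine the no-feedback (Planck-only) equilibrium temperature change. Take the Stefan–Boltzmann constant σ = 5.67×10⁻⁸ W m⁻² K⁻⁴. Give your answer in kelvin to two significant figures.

By the inverse-square law, S = 1360/5.32² = 48.05 W m⁻².
Unperturbed T_e = [48.05·(1−0.489)/(4σ)]^¼ = 102.0 K.
ΔF = Δ[S(1−α)]/4 = (1−0.489)·-2.78/4 = -0.3551 W m⁻².
The Planck feedback parameter is 4σT_e³ = 0.2407 W m⁻²/K.
Hence the no-feedback warming is ΔF/(4σT_e³) = -1.48 K.

-1.5 kelvin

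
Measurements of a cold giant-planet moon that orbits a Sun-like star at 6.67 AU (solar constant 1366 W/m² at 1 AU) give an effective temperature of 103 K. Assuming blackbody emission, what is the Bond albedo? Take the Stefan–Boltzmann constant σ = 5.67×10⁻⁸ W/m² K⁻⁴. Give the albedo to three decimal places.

By the inverse-square law, S = 1366/6.67² = 30.70 W/m².
From σT⁴ = S(1−α)/4 we invert for α: 1−α = 4σT⁴/S.
4σT⁴ = 4·5.67×10⁻⁸·(103)⁴ = 25.53 W/m².
Hence α = 1 − 25.53/30.70 = 0.1686.

0.169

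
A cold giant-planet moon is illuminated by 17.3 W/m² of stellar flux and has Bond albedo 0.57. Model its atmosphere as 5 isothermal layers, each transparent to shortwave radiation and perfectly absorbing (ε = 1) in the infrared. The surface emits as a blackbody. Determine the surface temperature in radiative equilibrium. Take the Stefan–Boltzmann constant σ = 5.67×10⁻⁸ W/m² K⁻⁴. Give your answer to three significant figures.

The effective emission temperature is T_e = [S(1−α)/(4σ)]^¼ = 75.68 K.
For an N-layer opaque stack, T_s⁴ = (N+1)T_e⁴, hence T_s = (6)^(1/4)×75.68 K = 118.4 K.

118 K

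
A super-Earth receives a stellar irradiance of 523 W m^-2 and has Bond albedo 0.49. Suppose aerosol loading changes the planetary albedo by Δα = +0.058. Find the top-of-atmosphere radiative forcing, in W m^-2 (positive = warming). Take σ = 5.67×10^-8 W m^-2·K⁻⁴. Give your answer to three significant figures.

The change in absorbed flux is Δ[S(1−α)/4] = −SΔα/4 = -7.584 W m^-2.

-7.58 W m^-2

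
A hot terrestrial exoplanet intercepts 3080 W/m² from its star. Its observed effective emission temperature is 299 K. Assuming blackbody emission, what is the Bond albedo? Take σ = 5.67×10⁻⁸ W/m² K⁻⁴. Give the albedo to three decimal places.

0.411

Rearranging the radiative balance, α = 1 − 4σT⁴/S.
σT⁴ = 453.2 W/m², so 4σT⁴ = 1813 W/m².
1−α = 1813/3080 = 0.5885, so α = 0.4115.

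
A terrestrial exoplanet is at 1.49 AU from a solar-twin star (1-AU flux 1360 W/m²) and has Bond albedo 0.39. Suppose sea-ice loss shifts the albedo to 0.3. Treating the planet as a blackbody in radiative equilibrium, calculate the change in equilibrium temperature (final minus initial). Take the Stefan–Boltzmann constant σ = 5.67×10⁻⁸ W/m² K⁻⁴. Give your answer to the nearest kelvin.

7 kelvin

Irradiance scales as 1/d², so S = 1360 W/m² × (1/1.49)² = 612.6 W/m².
Initial: T₁ = [S(1−0.39)/(4σ)]^(1/4) = 201.5 K.
With α = 0.3, T₂ = 208.5 K.
ΔT = T₂ − T₁ = 7.052 K.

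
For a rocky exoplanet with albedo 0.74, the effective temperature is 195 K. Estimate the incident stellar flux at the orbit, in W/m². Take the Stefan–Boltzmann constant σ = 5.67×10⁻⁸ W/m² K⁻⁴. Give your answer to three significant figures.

Invert the energy balance for S: S = 4σT⁴/(1−α).
σT⁴ = 5.67×10⁻⁸·(195)⁴ = 81.98 W/m².
So S = 4×81.98/(1−0.74) = 1261 W/m².

1260 W/m²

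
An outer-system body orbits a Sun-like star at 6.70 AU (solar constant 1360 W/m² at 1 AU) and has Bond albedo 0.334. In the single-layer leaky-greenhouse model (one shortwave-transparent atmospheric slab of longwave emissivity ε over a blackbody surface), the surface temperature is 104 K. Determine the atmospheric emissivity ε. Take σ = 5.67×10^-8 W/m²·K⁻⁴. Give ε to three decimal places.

0.479

Flux at the orbit: S = 1360/(6.70)² = 30.30 W/m².
Effective temperature: T_e = [S(1−α)/(4σ)]^(1/4) = 97.12 K.
Inverting T_s⁴ = 2T_e⁴/(2−ε): (T_e/T_s)⁴ = 0.7605, so ε = 2(1 − 0.7605) = 0.4790.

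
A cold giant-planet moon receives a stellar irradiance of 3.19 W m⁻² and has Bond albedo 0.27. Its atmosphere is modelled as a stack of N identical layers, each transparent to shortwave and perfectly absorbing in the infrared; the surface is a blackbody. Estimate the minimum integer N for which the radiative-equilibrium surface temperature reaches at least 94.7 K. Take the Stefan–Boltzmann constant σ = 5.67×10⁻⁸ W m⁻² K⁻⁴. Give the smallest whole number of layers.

The effective emission temperature is T_e = [S(1−α)/(4σ)]^¼ = 56.61 K.
Need (N+1)T_e⁴ ≥ T_s⁴, i.e. N+1 ≥ (94.7/56.61)⁴ = 7.833.
So N ≥ 6.833; the smallest integer is N = 7.

7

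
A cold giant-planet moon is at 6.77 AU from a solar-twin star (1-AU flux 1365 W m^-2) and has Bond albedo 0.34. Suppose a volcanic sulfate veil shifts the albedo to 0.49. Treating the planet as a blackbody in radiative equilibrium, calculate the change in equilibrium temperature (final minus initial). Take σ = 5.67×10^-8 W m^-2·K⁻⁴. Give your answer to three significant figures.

-6.02 K

Irradiance scales as 1/d², so S = 1365 W m^-2 × (1/6.77)² = 29.78 W m^-2.
With α = 0.34, T₁ = 96.49 K.
After:  T₂ = [29.78·0.51/(4σ)]^(1/4) = 90.46 K.
ΔT = T₂ − T₁ = -6.023 K.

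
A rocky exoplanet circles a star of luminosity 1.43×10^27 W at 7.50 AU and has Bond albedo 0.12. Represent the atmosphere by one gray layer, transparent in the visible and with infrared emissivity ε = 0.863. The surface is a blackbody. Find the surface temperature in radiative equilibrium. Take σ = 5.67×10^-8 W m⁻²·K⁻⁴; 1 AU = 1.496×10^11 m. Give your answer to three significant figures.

Orbital distance: d = 7.50 AU = 1.122×10^12 m.
Flux at the orbit: S = L/(4πd²) = 1.43×10^27/(4π·(1.12×10^12)²) = 90.39 W m⁻².
At the top of the atmosphere, σT_e⁴ = S(1−α)/4 = 19.89 W m⁻², giving T_e = 136.9 K.
Surface balance with a leaky layer gives σT_s⁴ = σT_e⁴·2/(2−ε), so T_s = T_e·[2/(2−0.863)]^(1/4) = 157.6 K.

158 K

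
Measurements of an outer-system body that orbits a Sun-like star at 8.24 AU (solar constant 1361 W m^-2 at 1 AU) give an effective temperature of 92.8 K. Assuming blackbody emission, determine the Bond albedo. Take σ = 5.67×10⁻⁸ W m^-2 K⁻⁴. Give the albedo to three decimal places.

0.161

Flux at the orbit: S = 1361/(8.24)² = 20.04 W m^-2.
From σT⁴ = S(1−α)/4 we invert for α: 1−α = 4σT⁴/S.
σT⁴ = 4.205 W m^-2, so 4σT⁴ = 16.82 W m^-2.
1−α = 16.82/20.04 = 0.8391, so α = 0.1609.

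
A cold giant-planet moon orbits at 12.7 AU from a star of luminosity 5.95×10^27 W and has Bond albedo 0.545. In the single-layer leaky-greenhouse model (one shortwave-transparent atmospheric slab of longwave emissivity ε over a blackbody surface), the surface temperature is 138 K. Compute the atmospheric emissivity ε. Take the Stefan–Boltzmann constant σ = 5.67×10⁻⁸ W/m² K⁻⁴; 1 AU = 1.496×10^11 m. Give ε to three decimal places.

0.549

Orbital distance: d = 12.7 AU = 1.900×10^12 m.
Spreading L over a sphere of radius d: S = 5.95×10^27/(4π·1.90×10^12²) = 131.2 W/m².
Effective temperature: T_e = [S(1−α)/(4σ)]^(1/4) = 127.4 K.
T_s⁴ = T_e⁴·2/(2−ε) → ε = 2 − 2(T_e/T_s)⁴ = 2 − 2·(127.4/138)⁴ = 0.5488.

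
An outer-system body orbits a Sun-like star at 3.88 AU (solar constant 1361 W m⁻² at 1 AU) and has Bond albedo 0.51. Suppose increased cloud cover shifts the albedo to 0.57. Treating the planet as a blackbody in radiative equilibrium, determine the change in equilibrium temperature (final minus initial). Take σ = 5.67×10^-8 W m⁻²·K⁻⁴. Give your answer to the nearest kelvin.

Flux at the orbit: S = 1361/(3.88)² = 90.41 W m⁻².
Before: T₁ = [90.41·0.49/(4σ)]^(1/4) = 118.2 K.
With α = 0.57, T₂ = 114.4 K.
ΔT = T₂ − T₁ = -3.798 K.

-4 kelvin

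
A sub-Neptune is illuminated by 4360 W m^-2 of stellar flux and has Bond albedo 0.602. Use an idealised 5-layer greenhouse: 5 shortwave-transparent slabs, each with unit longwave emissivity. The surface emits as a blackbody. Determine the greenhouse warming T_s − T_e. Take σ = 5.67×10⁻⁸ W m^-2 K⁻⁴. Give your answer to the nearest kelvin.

167 K

Top-of-atmosphere balance: σT_e⁴ = S(1−α)/4 = 433.8 W m^-2 → T_e = 295.8 K.
Surface: T_s = (6)^¼·T_e = 462.9 K.
Warming: T_s − T_e = 167.1 K.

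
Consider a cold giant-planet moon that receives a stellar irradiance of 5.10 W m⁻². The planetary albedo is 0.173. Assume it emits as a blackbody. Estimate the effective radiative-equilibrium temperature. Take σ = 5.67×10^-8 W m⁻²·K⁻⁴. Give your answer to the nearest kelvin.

66 K

Averaging over the sphere, the absorbed flux is S(1−α)/4 = 1.054 W m⁻².
Set σT⁴ = 1.054 → T = (1.054/σ)^(1/4) = 65.67 K.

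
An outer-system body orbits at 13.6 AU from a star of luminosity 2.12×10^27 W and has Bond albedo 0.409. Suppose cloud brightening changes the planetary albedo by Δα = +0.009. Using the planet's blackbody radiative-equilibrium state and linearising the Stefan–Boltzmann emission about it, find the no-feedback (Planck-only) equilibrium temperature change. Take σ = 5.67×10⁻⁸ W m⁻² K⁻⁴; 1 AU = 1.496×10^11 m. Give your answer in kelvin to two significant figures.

Orbital distance: d = 13.6 AU = 2.035×10^12 m.
Flux at the orbit: S = L/(4πd²) = 2.12×10^27/(4π·(2.03×10^12)²) = 40.76 W m⁻².
Unperturbed T_e = [40.76·(1−0.409)/(4σ)]^¼ = 101.5 K.
TOA radiative forcing: ΔF = −S·Δα/4 = −40.76·(+0.009)/4 = -0.09170 W m⁻².
Planck response: λ_P = 4σT_e³ = 4·5.67×10⁻⁸·(101.5)³ = 0.2373 W m⁻²/K.
Hence the no-feedback warming is ΔF/(4σT_e³) = -0.386 K.

-0.39 K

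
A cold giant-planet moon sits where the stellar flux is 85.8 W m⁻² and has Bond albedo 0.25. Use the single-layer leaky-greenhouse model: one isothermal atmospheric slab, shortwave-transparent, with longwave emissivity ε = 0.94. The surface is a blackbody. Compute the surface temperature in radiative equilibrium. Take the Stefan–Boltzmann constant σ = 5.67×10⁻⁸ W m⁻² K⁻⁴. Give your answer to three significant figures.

152 kelvin

Effective emission temperature (TOA balance): σT_e⁴ = S(1−α)/4 = 16.09 W m⁻² → T_e = 129.8 K.
Surface balance with a leaky layer gives σT_s⁴ = σT_e⁴·2/(2−ε), so T_s = T_e·[2/(2−0.94)]^(1/4) = 152.1 K.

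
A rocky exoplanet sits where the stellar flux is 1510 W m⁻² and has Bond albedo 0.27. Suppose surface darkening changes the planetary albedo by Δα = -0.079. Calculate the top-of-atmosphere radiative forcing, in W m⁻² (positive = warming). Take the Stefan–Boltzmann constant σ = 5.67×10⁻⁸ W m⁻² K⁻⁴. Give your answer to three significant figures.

29.8 W m⁻²

The change in absorbed flux is Δ[S(1−α)/4] = −SΔα/4 = 29.82 W m⁻².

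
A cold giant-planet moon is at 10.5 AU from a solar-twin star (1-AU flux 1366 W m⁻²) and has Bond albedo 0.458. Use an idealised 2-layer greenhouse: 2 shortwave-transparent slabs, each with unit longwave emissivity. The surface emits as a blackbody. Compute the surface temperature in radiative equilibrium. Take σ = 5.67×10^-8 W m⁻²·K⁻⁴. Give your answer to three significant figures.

Irradiance scales as 1/d², so S = 1366 W m⁻² × (1/10.5)² = 12.39 W m⁻².
OLR = S(1−α)/4 = 1.679 W m⁻²; the top layer radiates at T_e = 73.77 K.
For an N-layer opaque stack, T_s⁴ = (N+1)T_e⁴, hence T_s = (3)^(1/4)×73.77 K = 97.08 K.

97.1 K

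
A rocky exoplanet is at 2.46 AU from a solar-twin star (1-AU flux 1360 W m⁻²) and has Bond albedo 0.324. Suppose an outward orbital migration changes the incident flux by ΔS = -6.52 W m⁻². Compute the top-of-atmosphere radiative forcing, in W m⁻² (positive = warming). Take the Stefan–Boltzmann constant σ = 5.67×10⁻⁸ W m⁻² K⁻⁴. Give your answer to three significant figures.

By the inverse-square law, S = 1360/2.46² = 224.7 W m⁻².
TOA radiative forcing: ΔF = (1−α)ΔS/4 = 0.676·(-6.52)/4 = -1.102 W m⁻².

-1.10 W m⁻²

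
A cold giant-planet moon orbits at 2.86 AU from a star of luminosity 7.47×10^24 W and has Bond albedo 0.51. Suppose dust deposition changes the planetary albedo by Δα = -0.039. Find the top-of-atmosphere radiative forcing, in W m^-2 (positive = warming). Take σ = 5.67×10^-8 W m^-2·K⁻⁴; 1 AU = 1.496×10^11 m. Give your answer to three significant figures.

Orbital distance: d = 2.86 AU = 4.279×10^11 m.
S = L/(4πd²) = 3.247 W m^-2.
ΔF = −(S/4)Δα = −(3.247/4)×(-0.039) = 0.03166 W m^-2.

0.0317 W m^-2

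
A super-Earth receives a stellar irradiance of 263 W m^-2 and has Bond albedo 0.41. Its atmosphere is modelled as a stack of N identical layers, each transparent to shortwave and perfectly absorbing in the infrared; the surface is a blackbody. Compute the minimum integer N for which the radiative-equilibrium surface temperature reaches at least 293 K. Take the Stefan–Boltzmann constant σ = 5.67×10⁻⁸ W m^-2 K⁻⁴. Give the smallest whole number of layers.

Top-of-atmosphere balance: σT_e⁴ = S(1−α)/4 = 38.79 W m^-2 → T_e = 161.7 K.
Need (N+1)T_e⁴ ≥ T_s⁴, i.e. N+1 ≥ (293/161.7)⁴ = 10.772.
So N ≥ 9.772; the smallest integer is N = 10.

10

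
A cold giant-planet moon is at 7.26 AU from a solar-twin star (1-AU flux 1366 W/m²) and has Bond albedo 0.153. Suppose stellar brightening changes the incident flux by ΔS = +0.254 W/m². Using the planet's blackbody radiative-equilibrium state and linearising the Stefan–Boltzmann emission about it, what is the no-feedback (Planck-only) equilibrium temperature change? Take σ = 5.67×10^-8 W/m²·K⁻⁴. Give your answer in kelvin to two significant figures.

By the inverse-square law, S = 1366/7.26² = 25.92 W/m².
Unperturbed T_e = [25.92·(1−0.153)/(4σ)]^¼ = 99.19 K.
TOA radiative forcing: ΔF = (1−α)ΔS/4 = 0.847·(+0.254)/4 = 0.05378 W/m².
Linearising σT⁴ gives d(σT⁴)/dT = 4σT_e³ = 0.2213 W/m² per K.
So ΔT₀ = 0.05378/0.2213 = 0.243 K.

0.24 kelvin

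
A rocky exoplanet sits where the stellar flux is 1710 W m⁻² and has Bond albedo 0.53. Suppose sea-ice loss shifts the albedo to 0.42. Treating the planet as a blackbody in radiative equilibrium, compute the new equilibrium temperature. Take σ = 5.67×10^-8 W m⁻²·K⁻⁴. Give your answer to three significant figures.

257 K

T₂ = [S(1−α₂)/(4σ)]^(1/4) = [1710·0.58/(4σ)]^(1/4) = 257.2 K.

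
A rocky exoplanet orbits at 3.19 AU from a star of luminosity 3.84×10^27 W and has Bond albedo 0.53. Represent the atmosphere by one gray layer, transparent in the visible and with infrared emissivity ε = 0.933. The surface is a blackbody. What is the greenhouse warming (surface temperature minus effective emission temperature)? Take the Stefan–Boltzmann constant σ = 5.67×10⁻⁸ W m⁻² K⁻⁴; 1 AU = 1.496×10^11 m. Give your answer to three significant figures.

Orbital distance: d = 3.19 AU = 4.772×10^11 m.
Spreading L over a sphere of radius d: S = 3.84×10^27/(4π·4.77×10^11²) = 1342 W m⁻².
The planet radiates to space at T_e = [S(1−α)/(4σ)]^(1/4) = 229.6 K.
The surface balance (absorbed SW + ε·downward IR = σT_s⁴) with T_a⁴ = T_s⁴/2 reduces to T_s = T_e·[2/(2−ε)]^¼ = 268.7 K.
The atmosphere warms the surface by 39.06 K.

39.1 K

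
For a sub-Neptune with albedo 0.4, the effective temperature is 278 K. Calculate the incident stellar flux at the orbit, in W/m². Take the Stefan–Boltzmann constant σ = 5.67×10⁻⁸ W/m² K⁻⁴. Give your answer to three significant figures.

2260 W/m²

Invert the energy balance for S: S = 4σT⁴/(1−α).
σT⁴ = 5.67×10⁻⁸·(278)⁴ = 338.7 W/m².
S = 4·338.7/0.6 = 2258 W/m².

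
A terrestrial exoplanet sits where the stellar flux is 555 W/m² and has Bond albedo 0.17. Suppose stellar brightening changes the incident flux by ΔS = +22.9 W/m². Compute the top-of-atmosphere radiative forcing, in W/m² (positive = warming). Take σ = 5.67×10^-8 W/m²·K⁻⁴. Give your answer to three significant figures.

Only a fraction (1−α) is absorbed and it's spread over 4πR², so ΔF = (1−α)ΔS/4 = 4.752 W/m².

4.75 W/m²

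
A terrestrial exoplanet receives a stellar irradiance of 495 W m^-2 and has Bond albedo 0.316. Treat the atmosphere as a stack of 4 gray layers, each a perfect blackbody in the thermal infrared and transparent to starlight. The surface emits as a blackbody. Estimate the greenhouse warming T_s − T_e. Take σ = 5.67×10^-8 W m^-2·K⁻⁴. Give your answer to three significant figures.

97.4 K

Top-of-atmosphere balance: σT_e⁴ = S(1−α)/4 = 84.64 W m^-2 → T_e = 196.6 K.
T_s = (N+1)^(1/4)·T_e = 293.9 K.
Warming: T_s − T_e = 97.37 K.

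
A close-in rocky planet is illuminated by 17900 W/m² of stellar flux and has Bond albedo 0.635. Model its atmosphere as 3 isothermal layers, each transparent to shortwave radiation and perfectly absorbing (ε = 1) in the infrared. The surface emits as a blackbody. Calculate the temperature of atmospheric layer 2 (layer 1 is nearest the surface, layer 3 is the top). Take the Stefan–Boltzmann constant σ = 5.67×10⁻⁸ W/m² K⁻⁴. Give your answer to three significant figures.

Top-of-atmosphere balance: σT_e⁴ = S(1−α)/4 = 1633 W/m² → T_e = 412.0 K.
In the N-layer model, layer k (counted from the surface) has T_k = (N+1−k)^(1/4)·T_e.
T_2 = (2)^(1/4)·412.0 = 489.9 K.

490 kelvin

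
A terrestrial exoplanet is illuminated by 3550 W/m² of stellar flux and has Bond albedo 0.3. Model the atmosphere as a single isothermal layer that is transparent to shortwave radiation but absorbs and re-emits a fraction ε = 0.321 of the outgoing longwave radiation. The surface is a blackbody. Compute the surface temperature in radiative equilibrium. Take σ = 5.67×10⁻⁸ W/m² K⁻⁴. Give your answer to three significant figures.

338 K

At the top of the atmosphere, σT_e⁴ = S(1−α)/4 = 621.2 W/m², giving T_e = 323.5 K.
For a single slab of emissivity ε, T_s⁴ = 2T_e⁴/(2−ε); thus T_s = 323.5·(1.191)^(1/4) = 338.0 K.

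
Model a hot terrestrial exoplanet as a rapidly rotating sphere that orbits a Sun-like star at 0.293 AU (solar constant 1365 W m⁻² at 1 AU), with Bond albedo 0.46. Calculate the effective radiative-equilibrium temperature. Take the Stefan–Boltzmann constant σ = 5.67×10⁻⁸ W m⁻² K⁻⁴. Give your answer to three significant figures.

Irradiance scales as 1/d², so S = 1365 W m⁻² × (1/0.293)² = 15900 W m⁻².
Averaging over the sphere, the absorbed flux is S(1−α)/4 = 2147 W m⁻².
In equilibrium σT⁴ equals this, so T = 441.1 K.

441 kelvin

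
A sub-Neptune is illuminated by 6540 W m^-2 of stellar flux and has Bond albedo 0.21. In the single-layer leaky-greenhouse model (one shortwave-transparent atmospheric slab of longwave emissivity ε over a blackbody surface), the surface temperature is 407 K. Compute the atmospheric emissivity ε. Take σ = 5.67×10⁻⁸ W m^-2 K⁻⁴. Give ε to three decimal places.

0.340

TOA balance gives T_e = 388.5 K.
Since (2−ε)/2 = (T_e/T_s)⁴ = 0.8302, ε = 0.3396.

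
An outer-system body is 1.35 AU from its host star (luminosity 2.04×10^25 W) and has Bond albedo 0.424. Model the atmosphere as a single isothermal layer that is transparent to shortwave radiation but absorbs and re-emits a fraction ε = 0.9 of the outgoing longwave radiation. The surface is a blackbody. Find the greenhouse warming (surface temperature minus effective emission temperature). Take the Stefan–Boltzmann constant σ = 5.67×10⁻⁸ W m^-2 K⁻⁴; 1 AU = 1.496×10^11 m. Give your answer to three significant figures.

16.2 kelvin

Orbital distance: d = 1.35 AU = 2.020×10^11 m.
Flux at the orbit: S = L/(4πd²) = 2.04×10^25/(4π·(2.02×10^11)²) = 39.80 W m^-2.
Effective emission temperature (TOA balance): σT_e⁴ = S(1−α)/4 = 5.731 W m^-2 → T_e = 100.3 K.
Surface balance with a leaky layer gives σT_s⁴ = σT_e⁴·2/(2−ε), so T_s = T_e·[2/(2−0.9)]^(1/4) = 116.4 K.
The atmosphere warms the surface by 16.16 K.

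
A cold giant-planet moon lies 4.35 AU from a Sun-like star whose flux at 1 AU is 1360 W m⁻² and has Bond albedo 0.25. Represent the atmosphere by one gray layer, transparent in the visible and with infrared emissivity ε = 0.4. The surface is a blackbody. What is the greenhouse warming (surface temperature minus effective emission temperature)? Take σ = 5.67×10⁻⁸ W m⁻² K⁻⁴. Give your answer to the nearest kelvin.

Irradiance scales as 1/d², so S = 1360 W m⁻² × (1/4.35)² = 71.87 W m⁻².
Effective emission temperature (TOA balance): σT_e⁴ = S(1−α)/4 = 13.48 W m⁻² → T_e = 124.2 K.
For a single slab of emissivity ε, T_s⁴ = 2T_e⁴/(2−ε); thus T_s = 124.2·(1.25)^(1/4) = 131.3 K.
The atmosphere warms the surface by 7.123 K.

7 K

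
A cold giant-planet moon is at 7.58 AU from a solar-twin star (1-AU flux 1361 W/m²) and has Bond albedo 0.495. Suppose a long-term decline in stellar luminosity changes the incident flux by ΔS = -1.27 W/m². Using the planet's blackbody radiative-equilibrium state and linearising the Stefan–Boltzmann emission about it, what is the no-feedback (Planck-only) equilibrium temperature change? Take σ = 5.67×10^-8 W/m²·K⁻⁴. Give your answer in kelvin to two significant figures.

Flux at the orbit: S = 1361/(7.58)² = 23.69 W/m².
Reference equilibrium: T_e = [S(1−α)/(4σ)]^(1/4) = 85.22 K.
TOA radiative forcing: ΔF = (1−α)ΔS/4 = 0.505·(-1.27)/4 = -0.1603 W/m².
Planck response: λ_P = 4σT_e³ = 4·5.67×10⁻⁸·(85.22)³ = 0.1404 W/m²/K.
Hence the no-feedback warming is ΔF/(4σT_e³) = -1.14 K.

-1.1 K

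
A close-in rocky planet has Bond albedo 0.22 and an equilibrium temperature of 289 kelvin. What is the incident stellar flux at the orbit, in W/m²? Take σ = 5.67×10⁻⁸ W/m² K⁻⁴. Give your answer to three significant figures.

Invert the energy balance for S: S = 4σT⁴/(1−α).
σT⁴ = 5.67×10⁻⁸·(289)⁴ = 395.5 W/m².
So S = 4×395.5/(1−0.22) = 2028 W/m².

2030 W/m²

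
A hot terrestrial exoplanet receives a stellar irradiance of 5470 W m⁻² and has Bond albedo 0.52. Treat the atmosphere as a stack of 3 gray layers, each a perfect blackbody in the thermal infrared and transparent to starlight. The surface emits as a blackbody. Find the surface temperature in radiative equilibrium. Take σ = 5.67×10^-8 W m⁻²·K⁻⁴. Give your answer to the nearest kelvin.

The effective emission temperature is T_e = [S(1−α)/(4σ)]^¼ = 328.0 K.
For an N-layer opaque stack, T_s⁴ = (N+1)T_e⁴, hence T_s = (4)^(1/4)×328.0 K = 463.9 K.

464 kelvin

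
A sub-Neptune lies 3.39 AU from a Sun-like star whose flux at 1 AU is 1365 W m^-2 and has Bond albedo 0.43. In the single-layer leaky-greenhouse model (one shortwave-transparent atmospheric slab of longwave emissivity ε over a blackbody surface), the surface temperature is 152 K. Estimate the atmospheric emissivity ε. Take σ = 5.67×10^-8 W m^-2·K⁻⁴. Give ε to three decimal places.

Irradiance scales as 1/d², so S = 1365 W m^-2 × (1/3.39)² = 118.8 W m^-2.
First, T_e = [118.8·(1−0.43)/(4σ)]^(1/4) = 131.4 K.
Inverting T_s⁴ = 2T_e⁴/(2−ε): (T_e/T_s)⁴ = 0.5592, so ε = 2(1 − 0.5592) = 0.8815.

0.882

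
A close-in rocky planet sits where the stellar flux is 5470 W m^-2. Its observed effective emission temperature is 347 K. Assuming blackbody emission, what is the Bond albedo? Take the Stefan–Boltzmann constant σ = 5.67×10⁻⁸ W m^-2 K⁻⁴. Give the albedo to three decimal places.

From σT⁴ = S(1−α)/4 we invert for α: 1−α = 4σT⁴/S.
σT⁴ = 822.1 W m^-2, so 4σT⁴ = 3288 W m^-2.
1−α = 3288/5470 = 0.6011, so α = 0.3989.

0.399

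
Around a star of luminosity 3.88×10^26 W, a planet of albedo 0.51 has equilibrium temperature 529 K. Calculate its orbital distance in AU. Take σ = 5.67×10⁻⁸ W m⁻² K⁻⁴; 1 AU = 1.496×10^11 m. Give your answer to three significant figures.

0.195 AU

Required flux: S = 4σT⁴/(1−α) = 36250 W m⁻².
From L = 4πd²S, d = √(3.88×10^26/(4π·36250)) = 2.919×10^10 m = 0.1951 AU.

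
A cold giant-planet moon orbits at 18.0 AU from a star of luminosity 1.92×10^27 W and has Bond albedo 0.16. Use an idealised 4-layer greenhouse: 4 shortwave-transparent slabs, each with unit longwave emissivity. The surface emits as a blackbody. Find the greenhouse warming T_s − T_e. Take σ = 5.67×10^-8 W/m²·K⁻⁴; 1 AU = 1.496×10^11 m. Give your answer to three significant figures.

46.6 K

Orbital distance: d = 18.0 AU = 2.693×10^12 m.
Flux at the orbit: S = L/(4πd²) = 1.92×10^27/(4π·(2.69×10^12)²) = 21.07 W/m².
The effective emission temperature is T_e = [S(1−α)/(4σ)]^¼ = 93.99 K.
Surface: T_s = (5)^¼·T_e = 140.5 K.
So the greenhouse effect raises the surface by 140.5 − 93.99 = 46.56 K.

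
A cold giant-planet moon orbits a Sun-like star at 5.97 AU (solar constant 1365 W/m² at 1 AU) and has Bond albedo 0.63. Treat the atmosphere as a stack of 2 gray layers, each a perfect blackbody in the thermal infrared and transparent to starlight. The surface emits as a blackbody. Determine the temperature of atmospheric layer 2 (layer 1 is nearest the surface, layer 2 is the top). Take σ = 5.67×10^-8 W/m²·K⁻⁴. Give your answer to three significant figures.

88.9 K

By the inverse-square law, S = 1365/5.97² = 38.30 W/m².
Top-of-atmosphere balance: σT_e⁴ = S(1−α)/4 = 3.543 W/m² → T_e = 88.91 K.
Each opaque layer satisfies 2T_j⁴ = T_{j−1}⁴ + T_{j+1}⁴, giving T_k⁴ = (N+1−k)T_e⁴.
With k = 2: T_2 = (2+1−2)^¼·88.91 K = 88.91 K.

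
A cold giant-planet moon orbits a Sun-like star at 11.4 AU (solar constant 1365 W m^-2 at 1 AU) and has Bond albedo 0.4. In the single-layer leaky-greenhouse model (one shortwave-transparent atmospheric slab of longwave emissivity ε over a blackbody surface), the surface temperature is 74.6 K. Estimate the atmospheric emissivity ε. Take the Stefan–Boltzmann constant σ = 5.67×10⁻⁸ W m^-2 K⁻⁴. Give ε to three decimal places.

Flux at the orbit: S = 1365/(11.4)² = 10.50 W m^-2.
Effective temperature: T_e = [S(1−α)/(4σ)]^(1/4) = 72.60 K.
Since (2−ε)/2 = (T_e/T_s)⁴ = 0.8972, ε = 0.2057.

0.206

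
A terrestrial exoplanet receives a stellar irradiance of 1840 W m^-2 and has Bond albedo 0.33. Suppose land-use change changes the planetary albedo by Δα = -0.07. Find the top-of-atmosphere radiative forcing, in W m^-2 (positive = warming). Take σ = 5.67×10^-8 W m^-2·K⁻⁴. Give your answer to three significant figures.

TOA radiative forcing: ΔF = −S·Δα/4 = −1840·(-0.07)/4 = 32.20 W m^-2.

32.2 W m^-2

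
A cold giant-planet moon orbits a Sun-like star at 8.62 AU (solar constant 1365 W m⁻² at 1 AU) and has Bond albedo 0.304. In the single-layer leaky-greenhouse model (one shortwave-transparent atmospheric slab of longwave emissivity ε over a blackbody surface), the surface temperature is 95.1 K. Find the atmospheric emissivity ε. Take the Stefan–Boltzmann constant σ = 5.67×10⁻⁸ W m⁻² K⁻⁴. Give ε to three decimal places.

0.622

Irradiance scales as 1/d², so S = 1365 W m⁻² × (1/8.62)² = 18.37 W m⁻².
TOA balance gives T_e = 86.65 K.
Inverting T_s⁴ = 2T_e⁴/(2−ε): (T_e/T_s)⁴ = 0.6892, so ε = 2(1 − 0.6892) = 0.6215.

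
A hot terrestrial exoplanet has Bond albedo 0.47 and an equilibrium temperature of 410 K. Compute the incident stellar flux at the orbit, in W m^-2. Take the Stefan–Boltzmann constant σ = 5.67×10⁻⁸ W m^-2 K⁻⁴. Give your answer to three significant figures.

12100 W m^-2

From S(1−α)/4 = σT⁴: S = 4σT⁴/(1−α).
σT⁴ = 5.67×10⁻⁸·(410)⁴ = 1602 W m^-2.
So S = 4×1602/(1−0.47) = 12090 W m^-2.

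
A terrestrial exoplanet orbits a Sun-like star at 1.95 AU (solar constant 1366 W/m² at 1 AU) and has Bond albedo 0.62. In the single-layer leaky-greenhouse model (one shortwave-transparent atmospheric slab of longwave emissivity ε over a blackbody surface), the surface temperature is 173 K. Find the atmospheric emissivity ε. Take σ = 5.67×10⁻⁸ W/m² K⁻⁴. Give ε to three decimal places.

0.656

Flux at the orbit: S = 1366/(1.95)² = 359.2 W/m².
Effective temperature: T_e = [S(1−α)/(4σ)]^(1/4) = 156.6 K.
Inverting T_s⁴ = 2T_e⁴/(2−ε): (T_e/T_s)⁴ = 0.6720, so ε = 2(1 − 0.6720) = 0.6561.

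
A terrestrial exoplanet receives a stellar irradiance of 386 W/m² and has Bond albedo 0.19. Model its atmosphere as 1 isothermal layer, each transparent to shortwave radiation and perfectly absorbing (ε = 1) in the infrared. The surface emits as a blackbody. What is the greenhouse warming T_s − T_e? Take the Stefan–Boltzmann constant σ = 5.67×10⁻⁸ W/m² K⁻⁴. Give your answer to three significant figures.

OLR = S(1−α)/4 = 78.17 W/m²; the top layer radiates at T_e = 192.7 K.
Surface: T_s = (2)^¼·T_e = 229.1 K.
Warming: T_s − T_e = 36.46 K.

36.5 K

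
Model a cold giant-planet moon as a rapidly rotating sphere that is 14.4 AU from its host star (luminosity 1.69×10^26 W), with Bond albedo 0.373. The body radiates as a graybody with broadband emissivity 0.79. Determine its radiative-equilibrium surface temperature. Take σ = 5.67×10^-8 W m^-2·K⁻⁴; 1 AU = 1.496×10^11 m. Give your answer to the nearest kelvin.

56 K

d = 14.4 × 1.496×10^11 m = 2.154×10^12 m.
Spreading L over a sphere of radius d: S = 1.69×10^26/(4π·2.15×10^12²) = 2.898 W m^-2.
Averaging over the sphere, the absorbed flux is S(1−α)/4 = 0.4543 W m^-2.
Radiative balance εσT⁴ = 0.4543 gives T = [0.4543/(0.79·σ)]^(1/4) = 56.43 K.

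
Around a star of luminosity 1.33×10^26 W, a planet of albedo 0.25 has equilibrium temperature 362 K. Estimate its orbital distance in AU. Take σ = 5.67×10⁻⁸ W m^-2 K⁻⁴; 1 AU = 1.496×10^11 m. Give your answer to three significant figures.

The flux needed for this T is 4σT⁴/(1−0.25) = 5193 W m^-2.
Then d = [L/(4πS)]^(1/2) = 4.515×10^10 m, i.e. 0.3018 AU.

0.302 AU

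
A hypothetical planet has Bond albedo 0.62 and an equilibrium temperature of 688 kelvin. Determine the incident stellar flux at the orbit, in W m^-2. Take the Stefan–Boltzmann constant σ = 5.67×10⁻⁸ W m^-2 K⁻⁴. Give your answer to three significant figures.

Invert the energy balance for S: S = 4σT⁴/(1−α).
The emitted flux is σT⁴ = 12700 W m^-2.
So S = 4×12700/(1−0.62) = 1.337×10^5 W m^-2.

1.34×10^5 W m^-2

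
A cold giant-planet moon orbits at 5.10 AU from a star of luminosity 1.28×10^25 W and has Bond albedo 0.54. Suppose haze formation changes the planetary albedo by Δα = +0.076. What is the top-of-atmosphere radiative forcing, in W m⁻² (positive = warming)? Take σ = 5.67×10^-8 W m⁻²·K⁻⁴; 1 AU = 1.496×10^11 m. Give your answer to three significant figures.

-0.0332 W m⁻²

Orbital distance: d = 5.10 AU = 7.630×10^11 m.
Flux at the orbit: S = L/(4πd²) = 1.28×10^25/(4π·(7.63×10^11)²) = 1.750 W m⁻².
ΔF = −(S/4)Δα = −(1.750/4)×(+0.076) = -0.03325 W m⁻².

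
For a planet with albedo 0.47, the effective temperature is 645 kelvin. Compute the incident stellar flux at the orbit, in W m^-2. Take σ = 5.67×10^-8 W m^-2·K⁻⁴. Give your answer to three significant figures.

Invert the energy balance for S: S = 4σT⁴/(1−α).
The emitted flux is σT⁴ = 9813 W m^-2.
So S = 4×9813/(1−0.47) = 74060 W m^-2.

74100 W m^-2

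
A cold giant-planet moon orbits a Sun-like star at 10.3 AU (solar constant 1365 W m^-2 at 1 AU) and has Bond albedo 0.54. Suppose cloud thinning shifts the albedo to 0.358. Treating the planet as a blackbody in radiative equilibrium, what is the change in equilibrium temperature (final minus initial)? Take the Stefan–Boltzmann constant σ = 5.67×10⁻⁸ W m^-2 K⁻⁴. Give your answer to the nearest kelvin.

Flux at the orbit: S = 1365/(10.3)² = 12.87 W m^-2.
With α = 0.54, T₁ = 71.47 K.
With α = 0.358, T₂ = 77.69 K.
Change: 77.69 − 71.47 = 6.212 K.

6 K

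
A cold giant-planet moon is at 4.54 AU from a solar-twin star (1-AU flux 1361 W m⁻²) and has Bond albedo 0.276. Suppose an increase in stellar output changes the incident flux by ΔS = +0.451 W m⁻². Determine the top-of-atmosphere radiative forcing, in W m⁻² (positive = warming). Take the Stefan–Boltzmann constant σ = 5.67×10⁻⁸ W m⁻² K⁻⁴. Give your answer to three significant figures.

0.0816 W m⁻²

Flux at the orbit: S = 1361/(4.54)² = 66.03 W m⁻².
ΔF = Δ[S(1−α)]/4 = (1−0.276)·+0.451/4 = 0.08163 W m⁻².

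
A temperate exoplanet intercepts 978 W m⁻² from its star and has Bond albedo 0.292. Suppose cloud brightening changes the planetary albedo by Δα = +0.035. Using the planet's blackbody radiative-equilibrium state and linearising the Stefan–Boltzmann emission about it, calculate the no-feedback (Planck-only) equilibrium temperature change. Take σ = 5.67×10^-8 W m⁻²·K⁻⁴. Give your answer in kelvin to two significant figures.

Reference equilibrium: T_e = [S(1−α)/(4σ)]^(1/4) = 235.1 K.
ΔF = −(S/4)Δα = −(978.0/4)×(+0.035) = -8.558 W m⁻².
The Planck feedback parameter is 4σT_e³ = 2.946 W m⁻²/K.
Hence the no-feedback warming is ΔF/(4σT_e³) = -2.91 K.

-2.9 K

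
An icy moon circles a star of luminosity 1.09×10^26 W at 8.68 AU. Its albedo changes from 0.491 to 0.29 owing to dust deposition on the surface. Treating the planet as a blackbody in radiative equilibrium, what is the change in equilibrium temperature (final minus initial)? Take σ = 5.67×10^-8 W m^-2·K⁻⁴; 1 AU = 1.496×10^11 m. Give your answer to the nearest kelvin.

Orbital distance: d = 8.68 AU = 1.299×10^12 m.
S = L/(4πd²) = 5.144 W m^-2.
Initial: T₁ = [S(1−0.491)/(4σ)]^(1/4) = 58.29 K.
With α = 0.29, T₂ = 63.35 K.
Change: 63.35 − 58.29 = 5.057 K.

5 kelvin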